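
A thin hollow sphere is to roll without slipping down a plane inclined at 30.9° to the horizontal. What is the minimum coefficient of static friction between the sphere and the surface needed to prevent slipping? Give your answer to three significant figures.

μ_min ≈ 0.239

With I = (2/3)MR², the ratio k = I/(MR²) is 2/3.
Along the incline Mg sinθ − f = Ma, and torque about the center fR = Iα = kMR²(a/R) gives f = kMa.
These give a = g sinθ/(1+k) and the required friction f = kMg sinθ/(1+k).
The normal force is N = Mg cosθ, so μ_min = f/N = k tanθ/(1+k).
μ_min = (2/3) × tan30.9° / 1.667 ≈ 0.239.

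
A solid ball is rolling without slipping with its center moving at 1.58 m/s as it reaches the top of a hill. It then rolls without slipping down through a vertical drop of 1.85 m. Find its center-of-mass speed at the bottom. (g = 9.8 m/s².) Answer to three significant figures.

The moment of inertia is (2/5)MR², giving k ≡ I/(MR²) = 0.4.
Since it rolls without slipping, ω = v/R and KE = ½Mv² + ½Iω² = ½(1+k)Mv² = (7/10)Mv².
Conserving energy between top and bottom: (7/10)Mv² = (7/10)Mv₀² + Mgh, hence v² = v₀² + 2gh/(1+k).
v = √(1.58² + 2×9.8×1.85/1.4) = √28.4 ≈ 5.33 m/s.

v ≈ 5.33 m/s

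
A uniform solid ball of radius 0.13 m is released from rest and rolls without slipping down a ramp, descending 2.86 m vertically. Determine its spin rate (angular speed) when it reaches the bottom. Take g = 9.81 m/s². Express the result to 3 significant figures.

ω ≈ 48.7 rad/s

For this body I = (2/5)MR², i.e. k = I/(MR²) = 0.4.
The rolling condition ω = v/R makes the rotational term ½I(v/R)² = ½kMv², so KE_total = ½(1+k)Mv² = (7/10)Mv².
Energy conservation Mgh = ½(1+k)Mv² gives v = √(2gh/(1+k)) = √(2 × 9.81 × 2.86 / 1.4) = 6.331 m/s.
The angular speed follows from ω = v/R = 6.331/0.13 ≈ 48.7 rad/s.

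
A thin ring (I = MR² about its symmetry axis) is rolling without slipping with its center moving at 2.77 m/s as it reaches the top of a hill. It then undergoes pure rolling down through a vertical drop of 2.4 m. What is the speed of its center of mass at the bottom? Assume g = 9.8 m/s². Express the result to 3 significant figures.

Here I = MR², so the shape factor k = I/(MR²) = 1.
Pure rolling means v = ωR; then KE = ½Mv² + ½I(v/R)² = ½(1+k)Mv² = Mv².
Energy conservation: Mv₀² + Mgh = Mv², so v² = v₀² + 2gh/(1+k).
v = √(2.77² + 2×9.8×2.4/2) = √31.19 ≈ 5.59 m/s.

v ≈ 5.59 m/s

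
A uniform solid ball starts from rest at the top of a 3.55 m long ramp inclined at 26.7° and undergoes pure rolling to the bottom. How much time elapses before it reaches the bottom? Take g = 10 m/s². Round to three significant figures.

t ≈ 1.49 s

With I = (2/5)MR², the ratio k = I/(MR²) is 0.4.
Along the incline Mg sinθ − f = Ma, and torque about the center fR = Iα = kMR²(a/R) gives f = kMa.
Hence a = g sinθ/(1+k) = 10×sin26.7°/1.4 = 3.209 m/s².
Starting from rest, L = ½at², so t = √(2L/a) = √(2×3.55/3.209) ≈ 1.49 s.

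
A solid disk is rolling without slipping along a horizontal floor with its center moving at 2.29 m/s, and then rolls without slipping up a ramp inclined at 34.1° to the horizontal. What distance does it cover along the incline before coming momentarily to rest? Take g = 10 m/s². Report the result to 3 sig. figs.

d ≈ 0.702 m

Here I = (1/2)MR², so the shape factor k = I/(MR²) = 0.5.
Since it rolls without slipping, ω = v/R and KE = ½Mv² + ½Iω² = ½(1+k)Mv² = (3/4)Mv².
Setting this equal to Mgh gives the vertical rise h = (1+k)v₀²/(2g) = 1.5×2.29²/(2×10) = 0.3933 m.
The distance along the slope is d = h/sinθ = 0.3933/sin34.1° ≈ 0.702 m.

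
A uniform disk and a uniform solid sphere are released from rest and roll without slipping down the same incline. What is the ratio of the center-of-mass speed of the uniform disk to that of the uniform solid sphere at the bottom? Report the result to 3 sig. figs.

Each satisfies Mgh = ½(1+k)Mv² with k = I/(MR²), so v ∝ 1/√(1+k).
For the uniform disk k = 0.5; for the uniform solid sphere k = 0.4.
v₁/v₂ = √((1+k₂)/(1+k₁)) = √(1.4/1.5) ≈ 0.966.

v_ratio ≈ 0.966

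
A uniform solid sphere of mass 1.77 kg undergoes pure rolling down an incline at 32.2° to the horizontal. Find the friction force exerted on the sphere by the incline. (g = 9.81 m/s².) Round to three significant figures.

The moment of inertia is (2/5)MR², giving k ≡ I/(MR²) = 0.4.
Along the incline Mg sinθ − f = Ma, and torque about the center fR = Iα = kMR²(a/R) gives f = kMa.
Combining, a = g sinθ/(1+k) and f = kMa = kMg sinθ/(1+k).
f = 0.4 × 1.77 × 9.81 × sin32.2° / 1.4 ≈ 2.64 N.

f ≈ 2.64 N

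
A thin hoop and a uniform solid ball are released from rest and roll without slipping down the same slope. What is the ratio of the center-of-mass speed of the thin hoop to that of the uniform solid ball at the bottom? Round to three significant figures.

Each satisfies Mgh = ½(1+k)Mv² with k = I/(MR²), so v ∝ 1/√(1+k).
For the thin hoop k = 1; for the uniform solid ball k = 0.4.
v₁/v₂ = √((1+k₂)/(1+k₁)) = √(1.4/2) ≈ 0.837.

v_ratio ≈ 0.837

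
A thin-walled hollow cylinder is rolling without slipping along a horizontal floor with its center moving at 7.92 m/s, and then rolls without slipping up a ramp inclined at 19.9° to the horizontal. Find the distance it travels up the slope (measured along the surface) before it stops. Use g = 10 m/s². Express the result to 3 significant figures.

d ≈ 18.4 m

The moment of inertia is MR², giving k ≡ I/(MR²) = 1.
Rolling without slipping gives ω = v/R, so the total kinetic energy is ½Mv² + ½Iω² = ½(1+k)Mv² = Mv².
Setting this equal to Mgh gives the vertical rise h = (1+k)v₀²/(2g) = 2×7.92²/(2×10) = 6.273 m.
Along the incline, d = h/sinθ = 6.273/sin19.9° ≈ 18.4 m.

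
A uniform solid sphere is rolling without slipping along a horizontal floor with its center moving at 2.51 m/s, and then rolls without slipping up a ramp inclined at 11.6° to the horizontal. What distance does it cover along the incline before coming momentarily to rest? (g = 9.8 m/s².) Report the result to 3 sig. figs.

For this body I = (2/5)MR², i.e. k = I/(MR²) = 0.4.
Rolling without slipping gives ω = v/R, so the total kinetic energy is ½Mv² + ½Iω² = ½(1+k)Mv² = (7/10)Mv².
Setting this equal to Mgh gives the vertical rise h = (1+k)v₀²/(2g) = 1.4×2.51²/(2×9.8) = 0.45 m.
Along the incline, d = h/sinθ = 0.45/sin11.6° ≈ 2.24 m.

d ≈ 2.24 m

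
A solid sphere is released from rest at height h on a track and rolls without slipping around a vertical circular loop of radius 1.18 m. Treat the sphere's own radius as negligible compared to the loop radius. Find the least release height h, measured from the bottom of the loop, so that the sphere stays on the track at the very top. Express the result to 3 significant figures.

The moment of inertia is (2/5)MR², giving k ≡ I/(MR²) = 0.4.
At the top of the loop, the minimum-contact condition is Mg = Mv_top²/r, so v_top² = gr.
With ω = v/R, the kinetic energy at speed v is ½(1+k)Mv² = (7/10)Mv².
Energy conservation from release (height h) to the top (height 2r): Mgh = Mg(2r) + (7/10)M·gr.
Thus h_min = 2r + (1+k)r/2 = r(2 + 1.4/2) = 1.18 × 2.7 ≈ 3.19 m.

h_min ≈ 3.19 m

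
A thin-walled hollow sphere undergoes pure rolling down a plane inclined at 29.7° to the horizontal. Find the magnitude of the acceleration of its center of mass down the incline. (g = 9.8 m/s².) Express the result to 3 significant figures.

Here I = (2/3)MR², so the shape factor k = I/(MR²) = 2/3.
Newton's second law down the slope: Mg sinθ − f = Ma. The torque equation fR = Iα (with α = a/R) gives f = kMa.
Eliminating f: Mg sinθ = (1+k)Ma, so a = g sinθ/(1+k) = 9.8 × sin29.7° / 1.667 ≈ 2.91 m/s².

a ≈ 2.91 m/s²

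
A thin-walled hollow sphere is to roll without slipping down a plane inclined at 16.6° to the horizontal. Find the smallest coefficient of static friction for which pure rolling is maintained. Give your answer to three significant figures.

μ_min ≈ 0.119

Here I = (2/3)MR², so the shape factor k = I/(MR²) = 2/3.
Along the incline Mg sinθ − f = Ma, and torque about the center fR = Iα = kMR²(a/R) gives f = kMa.
These give a = g sinθ/(1+k) and the required friction f = kMg sinθ/(1+k).
The normal force is N = Mg cosθ, so μ_min = f/N = k tanθ/(1+k).
μ_min = (2/3) × tan16.6° / 1.667 ≈ 0.119.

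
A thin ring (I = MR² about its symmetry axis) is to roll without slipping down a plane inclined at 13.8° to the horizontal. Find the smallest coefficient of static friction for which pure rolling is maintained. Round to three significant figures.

The moment of inertia is MR², giving k ≡ I/(MR²) = 1.
Along the incline Mg sinθ − f = Ma, and torque about the center fR = Iα = kMR²(a/R) gives f = kMa.
These give a = g sinθ/(1+k) and the required friction f = kMg sinθ/(1+k).
The normal force is N = Mg cosθ, so μ_min = f/N = k tanθ/(1+k).
μ_min = 1 × tan13.8° / 2 ≈ 0.123.

μ_min ≈ 0.123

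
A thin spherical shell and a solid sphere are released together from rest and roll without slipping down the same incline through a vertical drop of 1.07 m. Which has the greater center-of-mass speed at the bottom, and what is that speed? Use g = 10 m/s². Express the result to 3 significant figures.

For rolling without slipping, Mgh = ½(1+k)Mv² where k = I/(MR²), so v = √(2gh/(1+k)).
Thin spherical shell: k = 2/3, giving v = √(2×10×1.07/1.667) = 3.583 m/s.
Solid sphere: k = 0.4, giving v = √(2×10×1.07/1.4) = 3.91 m/s.
The smaller k wins: the solid sphere, at ≈ 3.91 m/s.

the solid sphere, at v ≈ 3.91 m/s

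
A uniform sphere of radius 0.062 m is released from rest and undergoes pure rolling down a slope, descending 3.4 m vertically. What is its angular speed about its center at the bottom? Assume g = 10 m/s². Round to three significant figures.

With I = (2/5)MR², the ratio k = I/(MR²) is 0.4.
The rolling condition ω = v/R makes the rotational term ½I(v/R)² = ½kMv², so KE_total = ½(1+k)Mv² = (7/10)Mv².
Energy conservation Mgh = ½(1+k)Mv² gives v = √(2gh/(1+k)) = √(2 × 10 × 3.4 / 1.4) = 6.969 m/s.
The angular speed follows from ω = v/R = 6.969/0.062 ≈ 112 rad/s.

ω ≈ 112 rad/s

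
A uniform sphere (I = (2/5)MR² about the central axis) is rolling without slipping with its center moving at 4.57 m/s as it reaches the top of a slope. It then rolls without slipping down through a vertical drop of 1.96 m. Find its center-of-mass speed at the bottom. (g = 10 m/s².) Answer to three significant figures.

v ≈ 6.99 m/s

With I = (2/5)MR², the ratio k = I/(MR²) is 0.4.
The rolling condition ω = v/R makes the rotational term ½I(v/R)² = ½kMv², so KE_total = ½(1+k)Mv² = (7/10)Mv².
Energy conservation: (7/10)Mv₀² + Mgh = (7/10)Mv², so v² = v₀² + 2gh/(1+k).
v = √(4.57² + 2×10×1.96/1.4) = √48.88 ≈ 6.99 m/s.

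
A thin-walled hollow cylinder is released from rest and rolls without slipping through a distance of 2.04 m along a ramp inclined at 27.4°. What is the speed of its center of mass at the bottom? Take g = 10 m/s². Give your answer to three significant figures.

For this body I = MR², i.e. k = I/(MR²) = 1.
The rolling condition ω = v/R makes the rotational term ½I(v/R)² = ½kMv², so KE_total = ½(1+k)Mv² = Mv².
The vertical drop is h = L sinθ = 2.04 × sin27.4° = 0.9388 m.
Energy conservation: Mgh = Mv², so v = √(2gh/(1+k)) = √(2 × 10 × 0.9388 / 2) ≈ 3.06 m/s.

v ≈ 3.06 m/s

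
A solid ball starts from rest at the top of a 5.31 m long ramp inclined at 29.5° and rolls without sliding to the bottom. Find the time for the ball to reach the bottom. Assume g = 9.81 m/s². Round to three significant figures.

With I = (2/5)MR², the ratio k = I/(MR²) is 0.4.
Translational: Mg sinθ − f = Ma. Rotational about the CM: fR = Iα = kMRa, so f = kMa.
Hence a = g sinθ/(1+k) = 9.81×sin29.5°/1.4 = 3.45 m/s².
With constant a from rest, t = √(2L/a) = √(2·5.31/3.45) ≈ 1.75 s.

t ≈ 1.75 s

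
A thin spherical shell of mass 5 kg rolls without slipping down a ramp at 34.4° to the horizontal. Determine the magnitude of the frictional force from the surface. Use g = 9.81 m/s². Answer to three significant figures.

f ≈ 11.1 N

The moment of inertia is (2/3)MR², giving k ≡ I/(MR²) = 2/3.
Along the incline Mg sinθ − f = Ma, and torque about the center fR = Iα = kMR²(a/R) gives f = kMa.
Combining, a = g sinθ/(1+k) and f = kMa = kMg sinθ/(1+k).
f = (2/3) × 5 × 9.81 × sin34.4° / 1.667 ≈ 11.1 N.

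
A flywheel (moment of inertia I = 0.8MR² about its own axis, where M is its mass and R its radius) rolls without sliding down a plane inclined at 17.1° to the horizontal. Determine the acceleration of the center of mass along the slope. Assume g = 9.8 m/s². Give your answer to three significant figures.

For this body I = 0.8MR², i.e. k = I/(MR²) = 0.8.
Newton's second law down the slope: Mg sinθ − f = Ma. The torque equation fR = Iα (with α = a/R) gives f = kMa.
Eliminating f: Mg sinθ = (1+k)Ma, so a = g sinθ/(1+k) = 9.8 × sin17.1° / 1.8 ≈ 1.60 m/s².

a ≈ 1.60 m/s²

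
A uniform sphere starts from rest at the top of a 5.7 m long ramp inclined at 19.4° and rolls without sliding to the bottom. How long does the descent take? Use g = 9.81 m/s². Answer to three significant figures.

For this body I = (2/5)MR², i.e. k = I/(MR²) = 0.4.
Translational: Mg sinθ − f = Ma. Rotational about the CM: fR = Iα = kMRa, so f = kMa.
Hence a = g sinθ/(1+k) = 9.81×sin19.4°/1.4 = 2.328 m/s².
With constant a from rest, t = √(2L/a) = √(2·5.7/2.328) ≈ 2.21 s.

t ≈ 2.21 s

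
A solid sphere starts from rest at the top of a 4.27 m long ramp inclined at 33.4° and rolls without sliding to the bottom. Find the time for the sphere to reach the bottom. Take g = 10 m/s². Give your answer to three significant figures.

t ≈ 1.47 s

Here I = (2/5)MR², so the shape factor k = I/(MR²) = 0.4.
Newton's second law down the slope: Mg sinθ − f = Ma. The torque equation fR = Iα (with α = a/R) gives f = kMa.
Hence a = g sinθ/(1+k) = 10×sin33.4°/1.4 = 3.932 m/s².
With constant a from rest, t = √(2L/a) = √(2·4.27/3.932) ≈ 1.47 s.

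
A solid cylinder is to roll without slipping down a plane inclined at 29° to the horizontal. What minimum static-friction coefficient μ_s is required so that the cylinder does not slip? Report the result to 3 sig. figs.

μ_min ≈ 0.185

Here I = (1/2)MR², so the shape factor k = I/(MR²) = 0.5.
Translational: Mg sinθ − f = Ma. Rotational about the CM: fR = Iα = kMRa, so f = kMa.
These give a = g sinθ/(1+k) and the required friction f = kMg sinθ/(1+k).
With N = Mg cosθ, the no-slip condition f ≤ μN gives μ_min = f/N = k tanθ/(1+k).
μ_min = 0.5 × tan29° / 1.5 ≈ 0.185.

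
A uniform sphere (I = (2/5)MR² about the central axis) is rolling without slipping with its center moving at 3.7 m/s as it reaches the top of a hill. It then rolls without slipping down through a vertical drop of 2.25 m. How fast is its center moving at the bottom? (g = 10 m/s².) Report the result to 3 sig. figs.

With I = (2/5)MR², the ratio k = I/(MR²) is 0.4.
The rolling condition ω = v/R makes the rotational term ½I(v/R)² = ½kMv², so KE_total = ½(1+k)Mv² = (7/10)Mv².
Energy conservation: (7/10)Mv₀² + Mgh = (7/10)Mv², so v² = v₀² + 2gh/(1+k).
v = √(3.7² + 2×10×2.25/1.4) = √45.83 ≈ 6.77 m/s.

v ≈ 6.77 m/s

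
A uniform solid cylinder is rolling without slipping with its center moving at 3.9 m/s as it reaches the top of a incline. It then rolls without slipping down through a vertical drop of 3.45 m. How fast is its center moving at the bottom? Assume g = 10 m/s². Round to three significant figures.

v ≈ 7.82 m/s

The moment of inertia is (1/2)MR², giving k ≡ I/(MR²) = 0.5.
Pure rolling means v = ωR; then KE = ½Mv² + ½I(v/R)² = ½(1+k)Mv² = (3/4)Mv².
Conserving energy between top and bottom: (3/4)Mv² = (3/4)Mv₀² + Mgh, hence v² = v₀² + 2gh/(1+k).
v = √(3.9² + 2×10×3.45/1.5) = √61.21 ≈ 7.82 m/s.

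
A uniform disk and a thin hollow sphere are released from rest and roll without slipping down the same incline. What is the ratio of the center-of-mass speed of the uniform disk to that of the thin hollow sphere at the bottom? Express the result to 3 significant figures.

Each satisfies Mgh = ½(1+k)Mv² with k = I/(MR²), so v ∝ 1/√(1+k).
For the uniform disk k = 0.5; for the thin hollow sphere k = 2/3.
v₁/v₂ = √((1+k₂)/(1+k₁)) = √(1.667/1.5) ≈ 1.05.

v_ratio ≈ 1.05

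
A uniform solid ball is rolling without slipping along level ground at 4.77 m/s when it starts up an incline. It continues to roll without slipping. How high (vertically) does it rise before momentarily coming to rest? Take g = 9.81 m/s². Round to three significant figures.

For this body I = (2/5)MR², i.e. k = I/(MR²) = 0.4.
Rolling without slipping gives ω = v/R, so the total kinetic energy is ½Mv² + ½Iω² = ½(1+k)Mv² = (7/10)Mv².
At the top the kinetic energy is zero, so (7/10)Mv₀² = Mgh.
Thus h = (1+k)v₀²/(2g) = 1.4 × 4.77² / (2 × 9.81) ≈ 1.62 m.

h ≈ 1.62 m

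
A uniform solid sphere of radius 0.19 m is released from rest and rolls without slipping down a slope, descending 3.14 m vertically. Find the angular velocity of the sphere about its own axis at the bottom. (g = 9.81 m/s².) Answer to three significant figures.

Here I = (2/5)MR², so the shape factor k = I/(MR²) = 0.4.
Rolling without slipping gives ω = v/R, so the total kinetic energy is ½Mv² + ½Iω² = ½(1+k)Mv² = (7/10)Mv².
Energy conservation Mgh = ½(1+k)Mv² gives v = √(2gh/(1+k)) = √(2 × 9.81 × 3.14 / 1.4) = 6.634 m/s.
Then ω = v/R = 6.634 / 0.19 ≈ 34.9 rad/s.

ω ≈ 34.9 rad/s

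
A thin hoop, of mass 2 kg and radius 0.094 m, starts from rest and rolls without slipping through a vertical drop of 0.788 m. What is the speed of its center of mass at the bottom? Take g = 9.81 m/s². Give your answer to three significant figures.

v ≈ 2.78 m/s

With I = MR², the ratio k = I/(MR²) is 1.
The rolling condition ω = v/R makes the rotational term ½I(v/R)² = ½kMv², so KE_total = ½(1+k)Mv² = Mv².
Setting Mgh = Mv² gives v = √(2gh/(1+k)) = √(2·9.81·0.788/2) ≈ 2.78 m/s.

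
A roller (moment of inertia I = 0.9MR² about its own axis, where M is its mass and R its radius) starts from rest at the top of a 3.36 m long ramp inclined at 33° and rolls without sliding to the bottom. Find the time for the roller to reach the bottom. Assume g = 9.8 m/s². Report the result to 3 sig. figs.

With I = 0.9MR², the ratio k = I/(MR²) is 0.9.
Along the incline Mg sinθ − f = Ma, and torque about the center fR = Iα = kMR²(a/R) gives f = kMa.
Hence a = g sinθ/(1+k) = 9.8×sin33°/1.9 = 2.809 m/s².
Starting from rest, L = ½at², so t = √(2L/a) = √(2×3.36/2.809) ≈ 1.55 s.

t ≈ 1.55 s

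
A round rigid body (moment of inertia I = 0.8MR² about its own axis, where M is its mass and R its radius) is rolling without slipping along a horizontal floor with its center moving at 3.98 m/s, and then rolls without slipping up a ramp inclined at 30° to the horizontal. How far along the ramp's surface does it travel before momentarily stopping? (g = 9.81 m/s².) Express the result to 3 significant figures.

d ≈ 2.91 m

Here I = 0.8MR², so the shape factor k = I/(MR²) = 0.8.
The rolling condition ω = v/R makes the rotational term ½I(v/R)² = ½kMv², so KE_total = ½(1+k)Mv² = (9/10)Mv².
Setting this equal to Mgh gives the vertical rise h = (1+k)v₀²/(2g) = 1.8×3.98²/(2×9.81) = 1.453 m.
The distance along the slope is d = h/sinθ = 1.453/sin30° ≈ 2.91 m.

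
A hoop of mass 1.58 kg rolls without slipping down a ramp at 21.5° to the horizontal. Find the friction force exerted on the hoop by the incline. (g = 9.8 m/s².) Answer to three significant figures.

f ≈ 2.84 N

With I = MR², the ratio k = I/(MR²) is 1.
Translational: Mg sinθ − f = Ma. Rotational about the CM: fR = Iα = kMRa, so f = kMa.
Combining, a = g sinθ/(1+k) and f = kMa = kMg sinθ/(1+k).
f = 1 × 1.58 × 9.8 × sin21.5° / 2 ≈ 2.84 N.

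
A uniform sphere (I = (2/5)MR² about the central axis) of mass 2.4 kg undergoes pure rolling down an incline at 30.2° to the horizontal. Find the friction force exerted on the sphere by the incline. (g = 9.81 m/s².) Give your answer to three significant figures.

Here I = (2/5)MR², so the shape factor k = I/(MR²) = 0.4.
Newton's second law down the slope: Mg sinθ − f = Ma. The torque equation fR = Iα (with α = a/R) gives f = kMa.
Combining, a = g sinθ/(1+k) and f = kMa = kMg sinθ/(1+k).
f = 0.4 × 2.4 × 9.81 × sin30.2° / 1.4 ≈ 3.38 N.

f ≈ 3.38 N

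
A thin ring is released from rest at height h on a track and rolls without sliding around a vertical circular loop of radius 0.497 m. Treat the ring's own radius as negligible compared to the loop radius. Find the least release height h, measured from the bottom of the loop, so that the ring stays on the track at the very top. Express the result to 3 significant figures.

Here I = MR², so the shape factor k = I/(MR²) = 1.
At the top, contact is just lost when gravity alone supplies the centripetal force: Mg = Mv_top²/r, i.e. v_top² = gr.
With ω = v/R, the kinetic energy at speed v is ½(1+k)Mv² = Mv².
Energy conservation from release (height h) to the top (height 2r): Mgh = Mg(2r) + M·gr.
Thus h_min = 2r + (1+k)r/2 = r(2 + 2/2) = 0.497 × 3 ≈ 1.49 m.

h_min ≈ 1.49 m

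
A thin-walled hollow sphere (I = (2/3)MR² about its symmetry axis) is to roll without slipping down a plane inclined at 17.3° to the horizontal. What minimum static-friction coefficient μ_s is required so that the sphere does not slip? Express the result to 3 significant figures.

The moment of inertia is (2/3)MR², giving k ≡ I/(MR²) = 2/3.
Translational: Mg sinθ − f = Ma. Rotational about the CM: fR = Iα = kMRa, so f = kMa.
These give a = g sinθ/(1+k) and the required friction f = kMg sinθ/(1+k).
With N = Mg cosθ, the no-slip condition f ≤ μN gives μ_min = f/N = k tanθ/(1+k).
μ_min = (2/3) × tan17.3° / 1.667 ≈ 0.125.

μ_min ≈ 0.125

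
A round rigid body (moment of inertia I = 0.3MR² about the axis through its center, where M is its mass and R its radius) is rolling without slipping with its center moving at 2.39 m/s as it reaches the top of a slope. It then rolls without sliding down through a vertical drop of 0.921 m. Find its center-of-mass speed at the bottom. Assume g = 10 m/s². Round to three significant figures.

v ≈ 4.46 m/s

Here I = 0.3MR², so the shape factor k = I/(MR²) = 0.3.
Since it rolls without slipping, ω = v/R and KE = ½Mv² + ½Iω² = ½(1+k)Mv² = (13/20)Mv².
Conserving energy between top and bottom: (13/20)Mv² = (13/20)Mv₀² + Mgh, hence v² = v₀² + 2gh/(1+k).
v = √(2.39² + 2×10×0.921/1.3) = √19.88 ≈ 4.46 m/s.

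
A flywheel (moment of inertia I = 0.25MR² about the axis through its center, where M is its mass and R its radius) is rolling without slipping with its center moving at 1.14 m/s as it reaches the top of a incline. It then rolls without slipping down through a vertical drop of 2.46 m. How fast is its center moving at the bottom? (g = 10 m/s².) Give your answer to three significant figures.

v ≈ 6.38 m/s

Here I = 0.25MR², so the shape factor k = I/(MR²) = 0.25.
Rolling without slipping gives ω = v/R, so the total kinetic energy is ½Mv² + ½Iω² = ½(1+k)Mv² = (5/8)Mv².
Energy conservation: (5/8)Mv₀² + Mgh = (5/8)Mv², so v² = v₀² + 2gh/(1+k).
v = √(1.14² + 2×10×2.46/1.25) = √40.66 ≈ 6.38 m/s.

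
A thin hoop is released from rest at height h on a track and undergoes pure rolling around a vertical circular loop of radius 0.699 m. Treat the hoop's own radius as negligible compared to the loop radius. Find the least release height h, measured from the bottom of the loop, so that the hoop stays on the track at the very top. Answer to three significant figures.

h_min ≈ 2.10 m

For this body I = MR², i.e. k = I/(MR²) = 1.
At the top, contact is just lost when gravity alone supplies the centripetal force: Mg = Mv_top²/r, i.e. v_top² = gr.
With ω = v/R, the kinetic energy at speed v is ½(1+k)Mv² = Mv².
Energy conservation from release (height h) to the top (height 2r): Mgh = Mg(2r) + M·gr.
Thus h_min = 2r + (1+k)r/2 = r(2 + 2/2) = 0.699 × 3 ≈ 2.10 m.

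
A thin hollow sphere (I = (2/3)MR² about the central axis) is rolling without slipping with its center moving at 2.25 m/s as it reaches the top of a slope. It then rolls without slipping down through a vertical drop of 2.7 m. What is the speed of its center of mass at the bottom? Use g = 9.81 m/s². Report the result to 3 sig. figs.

The moment of inertia is (2/3)MR², giving k ≡ I/(MR²) = 2/3.
Since it rolls without slipping, ω = v/R and KE = ½Mv² + ½Iω² = ½(1+k)Mv² = (5/6)Mv².
Conserving energy between top and bottom: (5/6)Mv² = (5/6)Mv₀² + Mgh, hence v² = v₀² + 2gh/(1+k).
v = √(2.25² + 2×9.81×2.7/1.667) = √36.85 ≈ 6.07 m/s.

v ≈ 6.07 m/s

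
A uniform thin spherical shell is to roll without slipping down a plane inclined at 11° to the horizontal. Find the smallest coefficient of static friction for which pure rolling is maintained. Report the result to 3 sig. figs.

For this body I = (2/3)MR², i.e. k = I/(MR²) = 2/3.
Along the incline Mg sinθ − f = Ma, and torque about the center fR = Iα = kMR²(a/R) gives f = kMa.
These give a = g sinθ/(1+k) and the required friction f = kMg sinθ/(1+k).
The normal force is N = Mg cosθ, so μ_min = f/N = k tanθ/(1+k).
μ_min = (2/3) × tan11° / 1.667 ≈ 0.0778.

μ_min ≈ 0.0778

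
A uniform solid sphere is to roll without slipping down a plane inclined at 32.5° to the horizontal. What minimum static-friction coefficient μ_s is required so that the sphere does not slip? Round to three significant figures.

With I = (2/5)MR², the ratio k = I/(MR²) is 0.4.
Along the incline Mg sinθ − f = Ma, and torque about the center fR = Iα = kMR²(a/R) gives f = kMa.
These give a = g sinθ/(1+k) and the required friction f = kMg sinθ/(1+k).
With N = Mg cosθ, the no-slip condition f ≤ μN gives μ_min = f/N = k tanθ/(1+k).
μ_min = 0.4 × tan32.5° / 1.4 ≈ 0.182.

μ_min ≈ 0.182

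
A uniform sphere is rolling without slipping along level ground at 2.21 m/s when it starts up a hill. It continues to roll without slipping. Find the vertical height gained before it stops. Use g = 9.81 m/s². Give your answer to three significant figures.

h ≈ 0.349 m

With I = (2/5)MR², the ratio k = I/(MR²) is 0.4.
Since it rolls without slipping, ω = v/R and KE = ½Mv² + ½Iω² = ½(1+k)Mv² = (7/10)Mv².
All of this converts to potential energy at the highest point: (7/10)Mv₀² = Mgh.
Thus h = (1+k)v₀²/(2g) = 1.4 × 2.21² / (2 × 9.81) ≈ 0.349 m.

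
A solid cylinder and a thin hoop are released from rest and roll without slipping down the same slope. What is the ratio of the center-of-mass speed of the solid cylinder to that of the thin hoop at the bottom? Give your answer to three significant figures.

Each satisfies Mgh = ½(1+k)Mv² with k = I/(MR²), so v ∝ 1/√(1+k).
For the solid cylinder k = 0.5; for the thin hoop k = 1.
v₁/v₂ = √((1+k₂)/(1+k₁)) = √(2/1.5) ≈ 1.15.

v_ratio ≈ 1.15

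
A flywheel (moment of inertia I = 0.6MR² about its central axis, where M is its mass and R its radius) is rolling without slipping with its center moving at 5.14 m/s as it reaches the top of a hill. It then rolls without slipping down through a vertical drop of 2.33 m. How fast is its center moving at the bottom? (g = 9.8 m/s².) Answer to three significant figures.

For this body I = 0.6MR², i.e. k = I/(MR²) = 0.6.
The rolling condition ω = v/R makes the rotational term ½I(v/R)² = ½kMv², so KE_total = ½(1+k)Mv² = (4/5)Mv².
Energy conservation: (4/5)Mv₀² + Mgh = (4/5)Mv², so v² = v₀² + 2gh/(1+k).
v = √(5.14² + 2×9.8×2.33/1.6) = √54.96 ≈ 7.41 m/s.

v ≈ 7.41 m/s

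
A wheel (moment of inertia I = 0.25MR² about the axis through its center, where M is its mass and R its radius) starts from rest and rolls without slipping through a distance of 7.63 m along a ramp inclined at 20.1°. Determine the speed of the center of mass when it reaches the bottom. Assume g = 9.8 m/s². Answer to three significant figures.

The moment of inertia is 0.25MR², giving k ≡ I/(MR²) = 0.25.
Rolling without slipping gives ω = v/R, so the total kinetic energy is ½Mv² + ½Iω² = ½(1+k)Mv² = (5/8)Mv².
The vertical drop is h = L sinθ = 7.63 × sin20.1° = 2.622 m.
Setting Mgh = (5/8)Mv² gives v = √(2gh/(1+k)) = √(2·9.8·2.622/1.25) ≈ 6.41 m/s.

v ≈ 6.41 m/s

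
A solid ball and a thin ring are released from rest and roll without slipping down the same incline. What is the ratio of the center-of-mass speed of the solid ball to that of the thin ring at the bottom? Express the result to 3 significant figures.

Each satisfies Mgh = ½(1+k)Mv² with k = I/(MR²), so v ∝ 1/√(1+k).
For the solid ball k = 0.4; for the thin ring k = 1.
v₁/v₂ = √((1+k₂)/(1+k₁)) = √(2/1.4) ≈ 1.20.

v_ratio ≈ 1.20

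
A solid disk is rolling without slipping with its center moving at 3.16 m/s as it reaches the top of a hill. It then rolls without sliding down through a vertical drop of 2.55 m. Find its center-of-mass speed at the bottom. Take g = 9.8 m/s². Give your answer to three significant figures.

The moment of inertia is (1/2)MR², giving k ≡ I/(MR²) = 0.5.
The rolling condition ω = v/R makes the rotational term ½I(v/R)² = ½kMv², so KE_total = ½(1+k)Mv² = (3/4)Mv².
Energy conservation: (3/4)Mv₀² + Mgh = (3/4)Mv², so v² = v₀² + 2gh/(1+k).
v = √(3.16² + 2×9.8×2.55/1.5) = √43.31 ≈ 6.58 m/s.

v ≈ 6.58 m/s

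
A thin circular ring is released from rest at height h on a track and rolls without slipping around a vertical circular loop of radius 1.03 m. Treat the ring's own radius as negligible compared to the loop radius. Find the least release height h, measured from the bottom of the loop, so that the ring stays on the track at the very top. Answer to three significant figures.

The moment of inertia is MR², giving k ≡ I/(MR²) = 1.
At the top, contact is just lost when gravity alone supplies the centripetal force: Mg = Mv_top²/r, i.e. v_top² = gr.
With ω = v/R, the kinetic energy at speed v is ½(1+k)Mv² = Mv².
Energy conservation from release (height h) to the top (height 2r): Mgh = Mg(2r) + M·gr.
Thus h_min = 2r + (1+k)r/2 = r(2 + 2/2) = 1.03 × 3 ≈ 3.09 m.

h_min ≈ 3.09 m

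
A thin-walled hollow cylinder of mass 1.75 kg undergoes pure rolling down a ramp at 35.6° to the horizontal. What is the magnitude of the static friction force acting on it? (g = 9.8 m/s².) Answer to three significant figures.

f ≈ 4.99 N

For this body I = MR², i.e. k = I/(MR²) = 1.
Newton's second law down the slope: Mg sinθ − f = Ma. The torque equation fR = Iα (with α = a/R) gives f = kMa.
Combining, a = g sinθ/(1+k) and f = kMa = kMg sinθ/(1+k).
f = 1 × 1.75 × 9.8 × sin35.6° / 2 ≈ 4.99 N.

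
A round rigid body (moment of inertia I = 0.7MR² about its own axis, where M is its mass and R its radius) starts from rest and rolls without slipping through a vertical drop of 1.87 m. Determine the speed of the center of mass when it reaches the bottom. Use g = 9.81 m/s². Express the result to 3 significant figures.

The moment of inertia is 0.7MR², giving k ≡ I/(MR²) = 0.7.
The rolling condition ω = v/R makes the rotational term ½I(v/R)² = ½kMv², so KE_total = ½(1+k)Mv² = (17/20)Mv².
Setting Mgh = (17/20)Mv² gives v = √(2gh/(1+k)) = √(2·9.81·1.87/1.7) ≈ 4.65 m/s.

v ≈ 4.65 m/s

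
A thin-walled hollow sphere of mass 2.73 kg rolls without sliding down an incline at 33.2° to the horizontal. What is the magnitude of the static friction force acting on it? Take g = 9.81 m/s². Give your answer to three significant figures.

f ≈ 5.87 N

For this body I = (2/3)MR², i.e. k = I/(MR²) = 2/3.
Along the incline Mg sinθ − f = Ma, and torque about the center fR = Iα = kMR²(a/R) gives f = kMa.
Combining, a = g sinθ/(1+k) and f = kMa = kMg sinθ/(1+k).
f = (2/3) × 2.73 × 9.81 × sin33.2° / 1.667 ≈ 5.87 N.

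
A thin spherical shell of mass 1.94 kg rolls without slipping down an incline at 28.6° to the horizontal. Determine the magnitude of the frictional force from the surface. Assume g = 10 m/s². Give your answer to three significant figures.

f ≈ 3.71 N

The moment of inertia is (2/3)MR², giving k ≡ I/(MR²) = 2/3.
Along the incline Mg sinθ − f = Ma, and torque about the center fR = Iα = kMR²(a/R) gives f = kMa.
Combining, a = g sinθ/(1+k) and f = kMa = kMg sinθ/(1+k).
f = (2/3) × 1.94 × 10 × sin28.6° / 1.667 ≈ 3.71 N.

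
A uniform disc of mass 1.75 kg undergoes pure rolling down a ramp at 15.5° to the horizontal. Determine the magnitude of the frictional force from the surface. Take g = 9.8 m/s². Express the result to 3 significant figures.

f ≈ 1.53 N

The moment of inertia is (1/2)MR², giving k ≡ I/(MR²) = 0.5.
Translational: Mg sinθ − f = Ma. Rotational about the CM: fR = Iα = kMRa, so f = kMa.
Combining, a = g sinθ/(1+k) and f = kMa = kMg sinθ/(1+k).
f = 0.5 × 1.75 × 9.8 × sin15.5° / 1.5 ≈ 1.53 N.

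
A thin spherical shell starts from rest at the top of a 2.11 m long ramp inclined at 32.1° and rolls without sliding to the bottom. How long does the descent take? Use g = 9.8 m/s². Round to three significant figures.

With I = (2/3)MR², the ratio k = I/(MR²) is 2/3.
Newton's second law down the slope: Mg sinθ − f = Ma. The torque equation fR = Iα (with α = a/R) gives f = kMa.
Hence a = g sinθ/(1+k) = 9.8×sin32.1°/1.667 = 3.125 m/s².
Starting from rest, L = ½at², so t = √(2L/a) = √(2×2.11/3.125) ≈ 1.16 s.

t ≈ 1.16 s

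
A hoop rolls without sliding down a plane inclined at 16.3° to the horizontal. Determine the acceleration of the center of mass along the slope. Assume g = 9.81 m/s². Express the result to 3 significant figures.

a ≈ 1.38 m/s²

Here I = MR², so the shape factor k = I/(MR²) = 1.
Along the incline Mg sinθ − f = Ma, and torque about the center fR = Iα = kMR²(a/R) gives f = kMa.
Eliminating f: Mg sinθ = (1+k)Ma, so a = g sinθ/(1+k) = 9.81 × sin16.3° / 2 ≈ 1.38 m/s².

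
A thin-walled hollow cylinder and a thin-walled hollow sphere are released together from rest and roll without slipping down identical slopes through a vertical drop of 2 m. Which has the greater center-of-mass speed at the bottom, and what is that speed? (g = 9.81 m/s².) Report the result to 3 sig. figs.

the thin-walled hollow sphere, at v ≈ 4.85 m/s

For rolling without slipping, Mgh = ½(1+k)Mv² where k = I/(MR²), so v = √(2gh/(1+k)).
Thin-walled hollow cylinder: k = 1, giving v = √(2×9.81×2/2) = 4.429 m/s.
Thin-walled hollow sphere: k = 2/3, giving v = √(2×9.81×2/1.667) = 4.852 m/s.
The smaller k wins: the thin-walled hollow sphere, at ≈ 4.85 m/s.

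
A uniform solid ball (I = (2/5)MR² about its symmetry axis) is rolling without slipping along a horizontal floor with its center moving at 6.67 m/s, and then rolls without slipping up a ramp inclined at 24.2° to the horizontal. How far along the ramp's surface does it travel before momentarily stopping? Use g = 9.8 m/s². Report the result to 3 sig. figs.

d ≈ 7.75 m

The moment of inertia is (2/5)MR², giving k ≡ I/(MR²) = 0.4.
The rolling condition ω = v/R makes the rotational term ½I(v/R)² = ½kMv², so KE_total = ½(1+k)Mv² = (7/10)Mv².
Setting this equal to Mgh gives the vertical rise h = (1+k)v₀²/(2g) = 1.4×6.67²/(2×9.8) = 3.178 m.
Along the incline, d = h/sinθ = 3.178/sin24.2° ≈ 7.75 m.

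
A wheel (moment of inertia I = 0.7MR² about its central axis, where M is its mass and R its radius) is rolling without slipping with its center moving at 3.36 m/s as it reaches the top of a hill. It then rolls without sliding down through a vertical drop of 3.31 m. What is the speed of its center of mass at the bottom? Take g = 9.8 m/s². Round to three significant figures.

v ≈ 7.03 m/s

For this body I = 0.7MR², i.e. k = I/(MR²) = 0.7.
Rolling without slipping gives ω = v/R, so the total kinetic energy is ½Mv² + ½Iω² = ½(1+k)Mv² = (17/20)Mv².
Energy conservation: (17/20)Mv₀² + Mgh = (17/20)Mv², so v² = v₀² + 2gh/(1+k).
v = √(3.36² + 2×9.8×3.31/1.7) = √49.45 ≈ 7.03 m/s.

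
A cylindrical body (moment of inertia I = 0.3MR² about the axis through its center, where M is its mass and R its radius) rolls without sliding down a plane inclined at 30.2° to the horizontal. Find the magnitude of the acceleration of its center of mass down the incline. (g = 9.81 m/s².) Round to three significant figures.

a ≈ 3.80 m/s²

With I = 0.3MR², the ratio k = I/(MR²) is 0.3.
Along the incline Mg sinθ − f = Ma, and torque about the center fR = Iα = kMR²(a/R) gives f = kMa.
Eliminating f: Mg sinθ = (1+k)Ma, so a = g sinθ/(1+k) = 9.81 × sin30.2° / 1.3 ≈ 3.80 m/s².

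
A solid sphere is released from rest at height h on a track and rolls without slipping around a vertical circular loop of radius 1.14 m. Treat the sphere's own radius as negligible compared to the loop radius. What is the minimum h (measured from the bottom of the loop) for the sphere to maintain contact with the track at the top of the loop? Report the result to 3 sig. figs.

h_min ≈ 3.08 m

With I = (2/5)MR², the ratio k = I/(MR²) is 0.4.
At the top of the loop, the minimum-contact condition is Mg = Mv_top²/r, so v_top² = gr.
With ω = v/R, the kinetic energy at speed v is ½(1+k)Mv² = (7/10)Mv².
Energy conservation from release (height h) to the top (height 2r): Mgh = Mg(2r) + (7/10)M·gr.
Thus h_min = 2r + (1+k)r/2 = r(2 + 1.4/2) = 1.14 × 2.7 ≈ 3.08 m.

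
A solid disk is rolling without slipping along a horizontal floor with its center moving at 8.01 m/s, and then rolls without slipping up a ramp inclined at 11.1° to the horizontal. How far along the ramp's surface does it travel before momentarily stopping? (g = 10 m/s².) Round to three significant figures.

d ≈ 25.0 m

The moment of inertia is (1/2)MR², giving k ≡ I/(MR²) = 0.5.
Since it rolls without slipping, ω = v/R and KE = ½Mv² + ½Iω² = ½(1+k)Mv² = (3/4)Mv².
Setting this equal to Mgh gives the vertical rise h = (1+k)v₀²/(2g) = 1.5×8.01²/(2×10) = 4.812 m.
The distance along the slope is d = h/sinθ = 4.812/sin11.1° ≈ 25.0 m.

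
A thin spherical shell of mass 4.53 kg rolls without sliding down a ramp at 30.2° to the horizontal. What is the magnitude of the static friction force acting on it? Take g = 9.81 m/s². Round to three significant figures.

f ≈ 8.94 N

The moment of inertia is (2/3)MR², giving k ≡ I/(MR²) = 2/3.
Newton's second law down the slope: Mg sinθ − f = Ma. The torque equation fR = Iα (with α = a/R) gives f = kMa.
Combining, a = g sinθ/(1+k) and f = kMa = kMg sinθ/(1+k).
f = (2/3) × 4.53 × 9.81 × sin30.2° / 1.667 ≈ 8.94 N.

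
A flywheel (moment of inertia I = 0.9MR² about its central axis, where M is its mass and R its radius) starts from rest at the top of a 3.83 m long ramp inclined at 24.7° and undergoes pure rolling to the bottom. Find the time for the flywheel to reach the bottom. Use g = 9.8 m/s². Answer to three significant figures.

Here I = 0.9MR², so the shape factor k = I/(MR²) = 0.9.
Translational: Mg sinθ − f = Ma. Rotational about the CM: fR = Iα = kMRa, so f = kMa.
Hence a = g sinθ/(1+k) = 9.8×sin24.7°/1.9 = 2.155 m/s².
Starting from rest, L = ½at², so t = √(2L/a) = √(2×3.83/2.155) ≈ 1.89 s.

t ≈ 1.89 s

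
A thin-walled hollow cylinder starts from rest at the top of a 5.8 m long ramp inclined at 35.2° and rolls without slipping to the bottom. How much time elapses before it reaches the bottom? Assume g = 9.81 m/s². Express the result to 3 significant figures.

t ≈ 2.03 s

For this body I = MR², i.e. k = I/(MR²) = 1.
Newton's second law down the slope: Mg sinθ − f = Ma. The torque equation fR = Iα (with α = a/R) gives f = kMa.
Hence a = g sinθ/(1+k) = 9.81×sin35.2°/2 = 2.827 m/s².
With constant a from rest, t = √(2L/a) = √(2·5.8/2.827) ≈ 2.03 s.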